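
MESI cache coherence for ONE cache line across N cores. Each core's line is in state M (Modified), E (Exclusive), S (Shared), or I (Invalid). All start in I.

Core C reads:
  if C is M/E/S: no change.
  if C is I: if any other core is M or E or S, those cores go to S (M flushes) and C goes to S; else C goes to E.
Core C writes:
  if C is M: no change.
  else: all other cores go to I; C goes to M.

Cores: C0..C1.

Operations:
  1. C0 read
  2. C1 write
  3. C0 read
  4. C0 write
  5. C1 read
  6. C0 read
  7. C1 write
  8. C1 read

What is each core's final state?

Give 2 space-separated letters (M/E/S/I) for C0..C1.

Op 1: C0 read [C0 read from I: no other sharers -> C0=E (exclusive)] -> [E,I]
Op 2: C1 write [C1 write: invalidate ['C0=E'] -> C1=M] -> [I,M]
Op 3: C0 read [C0 read from I: others=['C1=M'] -> C0=S, others downsized to S] -> [S,S]
Op 4: C0 write [C0 write: invalidate ['C1=S'] -> C0=M] -> [M,I]
Op 5: C1 read [C1 read from I: others=['C0=M'] -> C1=S, others downsized to S] -> [S,S]
Op 6: C0 read [C0 read: already in S, no change] -> [S,S]
Op 7: C1 write [C1 write: invalidate ['C0=S'] -> C1=M] -> [I,M]
Op 8: C1 read [C1 read: already in M, no change] -> [I,M]

Answer: I M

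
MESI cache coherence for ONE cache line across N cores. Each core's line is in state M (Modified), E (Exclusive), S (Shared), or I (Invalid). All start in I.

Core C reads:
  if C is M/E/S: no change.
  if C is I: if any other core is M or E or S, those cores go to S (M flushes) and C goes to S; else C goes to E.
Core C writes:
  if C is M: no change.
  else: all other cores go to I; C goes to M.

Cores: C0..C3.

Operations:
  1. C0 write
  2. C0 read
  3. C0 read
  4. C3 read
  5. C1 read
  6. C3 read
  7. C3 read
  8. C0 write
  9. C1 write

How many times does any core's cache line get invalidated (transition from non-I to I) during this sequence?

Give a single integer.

Answer: 3

Derivation:
Op 1: C0 write [C0 write: invalidate none -> C0=M] -> [M,I,I,I] (invalidations this op: 0; running total: 0)
Op 2: C0 read [C0 read: already in M, no change] -> [M,I,I,I] (invalidations this op: 0; running total: 0)
Op 3: C0 read [C0 read: already in M, no change] -> [M,I,I,I] (invalidations this op: 0; running total: 0)
Op 4: C3 read [C3 read from I: others=['C0=M'] -> C3=S, others downsized to S] -> [S,I,I,S] (invalidations this op: 0; running total: 0)
Op 5: C1 read [C1 read from I: others=['C0=S', 'C3=S'] -> C1=S, others downsized to S] -> [S,S,I,S] (invalidations this op: 0; running total: 0)
Op 6: C3 read [C3 read: already in S, no change] -> [S,S,I,S] (invalidations this op: 0; running total: 0)
Op 7: C3 read [C3 read: already in S, no change] -> [S,S,I,S] (invalidations this op: 0; running total: 0)
Op 8: C0 write [C0 write: invalidate ['C1=S', 'C3=S'] -> C0=M] -> [M,I,I,I] (invalidations this op: 2; running total: 2)
Op 9: C1 write [C1 write: invalidate ['C0=M'] -> C1=M] -> [I,M,I,I] (invalidations this op: 1; running total: 3)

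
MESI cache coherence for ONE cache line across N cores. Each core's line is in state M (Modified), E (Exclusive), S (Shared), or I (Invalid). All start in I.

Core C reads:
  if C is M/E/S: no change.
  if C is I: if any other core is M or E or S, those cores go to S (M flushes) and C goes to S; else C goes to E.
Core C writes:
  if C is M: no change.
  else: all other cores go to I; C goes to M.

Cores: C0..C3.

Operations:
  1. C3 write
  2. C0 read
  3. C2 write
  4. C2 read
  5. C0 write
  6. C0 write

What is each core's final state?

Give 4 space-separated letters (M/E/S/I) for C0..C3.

Answer: M I I I

Derivation:
Op 1: C3 write [C3 write: invalidate none -> C3=M] -> [I,I,I,M]
Op 2: C0 read [C0 read from I: others=['C3=M'] -> C0=S, others downsized to S] -> [S,I,I,S]
Op 3: C2 write [C2 write: invalidate ['C0=S', 'C3=S'] -> C2=M] -> [I,I,M,I]
Op 4: C2 read [C2 read: already in M, no change] -> [I,I,M,I]
Op 5: C0 write [C0 write: invalidate ['C2=M'] -> C0=M] -> [M,I,I,I]
Op 6: C0 write [C0 write: already M (modified), no change] -> [M,I,I,I]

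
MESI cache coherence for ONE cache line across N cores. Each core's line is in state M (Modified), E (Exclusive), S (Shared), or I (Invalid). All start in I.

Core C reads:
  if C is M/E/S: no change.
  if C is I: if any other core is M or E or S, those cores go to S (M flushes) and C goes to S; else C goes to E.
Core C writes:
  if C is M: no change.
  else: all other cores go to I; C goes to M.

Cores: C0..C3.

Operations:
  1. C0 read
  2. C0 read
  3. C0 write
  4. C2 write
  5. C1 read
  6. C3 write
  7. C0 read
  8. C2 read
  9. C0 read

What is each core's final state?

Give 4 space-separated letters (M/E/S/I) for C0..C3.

Op 1: C0 read [C0 read from I: no other sharers -> C0=E (exclusive)] -> [E,I,I,I]
Op 2: C0 read [C0 read: already in E, no change] -> [E,I,I,I]
Op 3: C0 write [C0 write: invalidate none -> C0=M] -> [M,I,I,I]
Op 4: C2 write [C2 write: invalidate ['C0=M'] -> C2=M] -> [I,I,M,I]
Op 5: C1 read [C1 read from I: others=['C2=M'] -> C1=S, others downsized to S] -> [I,S,S,I]
Op 6: C3 write [C3 write: invalidate ['C1=S', 'C2=S'] -> C3=M] -> [I,I,I,M]
Op 7: C0 read [C0 read from I: others=['C3=M'] -> C0=S, others downsized to S] -> [S,I,I,S]
Op 8: C2 read [C2 read from I: others=['C0=S', 'C3=S'] -> C2=S, others downsized to S] -> [S,I,S,S]
Op 9: C0 read [C0 read: already in S, no change] -> [S,I,S,S]

Answer: S I S S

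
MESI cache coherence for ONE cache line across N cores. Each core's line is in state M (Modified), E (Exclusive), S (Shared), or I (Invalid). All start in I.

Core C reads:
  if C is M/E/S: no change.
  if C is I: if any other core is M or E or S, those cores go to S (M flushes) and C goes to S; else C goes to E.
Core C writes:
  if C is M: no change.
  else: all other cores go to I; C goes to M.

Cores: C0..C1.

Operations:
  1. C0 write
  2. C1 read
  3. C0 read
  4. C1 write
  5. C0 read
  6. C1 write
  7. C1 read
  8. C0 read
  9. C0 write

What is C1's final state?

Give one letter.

Answer: I

Derivation:
Op 1: C0 write [C0 write: invalidate none -> C0=M] -> [M,I]
Op 2: C1 read [C1 read from I: others=['C0=M'] -> C1=S, others downsized to S] -> [S,S]
Op 3: C0 read [C0 read: already in S, no change] -> [S,S]
Op 4: C1 write [C1 write: invalidate ['C0=S'] -> C1=M] -> [I,M]
Op 5: C0 read [C0 read from I: others=['C1=M'] -> C0=S, others downsized to S] -> [S,S]
Op 6: C1 write [C1 write: invalidate ['C0=S'] -> C1=M] -> [I,M]
Op 7: C1 read [C1 read: already in M, no change] -> [I,M]
Op 8: C0 read [C0 read from I: others=['C1=M'] -> C0=S, others downsized to S] -> [S,S]
Op 9: C0 write [C0 write: invalidate ['C1=S'] -> C0=M] -> [M,I]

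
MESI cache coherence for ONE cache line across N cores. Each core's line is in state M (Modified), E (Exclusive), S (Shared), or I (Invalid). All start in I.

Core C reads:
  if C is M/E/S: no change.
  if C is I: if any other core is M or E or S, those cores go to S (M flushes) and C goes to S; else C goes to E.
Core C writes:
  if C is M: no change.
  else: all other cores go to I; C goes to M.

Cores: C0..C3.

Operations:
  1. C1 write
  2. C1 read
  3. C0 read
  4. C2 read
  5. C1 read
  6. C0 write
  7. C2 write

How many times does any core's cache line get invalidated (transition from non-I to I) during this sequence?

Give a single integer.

Answer: 3

Derivation:
Op 1: C1 write [C1 write: invalidate none -> C1=M] -> [I,M,I,I] (invalidations this op: 0; running total: 0)
Op 2: C1 read [C1 read: already in M, no change] -> [I,M,I,I] (invalidations this op: 0; running total: 0)
Op 3: C0 read [C0 read from I: others=['C1=M'] -> C0=S, others downsized to S] -> [S,S,I,I] (invalidations this op: 0; running total: 0)
Op 4: C2 read [C2 read from I: others=['C0=S', 'C1=S'] -> C2=S, others downsized to S] -> [S,S,S,I] (invalidations this op: 0; running total: 0)
Op 5: C1 read [C1 read: already in S, no change] -> [S,S,S,I] (invalidations this op: 0; running total: 0)
Op 6: C0 write [C0 write: invalidate ['C1=S', 'C2=S'] -> C0=M] -> [M,I,I,I] (invalidations this op: 2; running total: 2)
Op 7: C2 write [C2 write: invalidate ['C0=M'] -> C2=M] -> [I,I,M,I] (invalidations this op: 1; running total: 3)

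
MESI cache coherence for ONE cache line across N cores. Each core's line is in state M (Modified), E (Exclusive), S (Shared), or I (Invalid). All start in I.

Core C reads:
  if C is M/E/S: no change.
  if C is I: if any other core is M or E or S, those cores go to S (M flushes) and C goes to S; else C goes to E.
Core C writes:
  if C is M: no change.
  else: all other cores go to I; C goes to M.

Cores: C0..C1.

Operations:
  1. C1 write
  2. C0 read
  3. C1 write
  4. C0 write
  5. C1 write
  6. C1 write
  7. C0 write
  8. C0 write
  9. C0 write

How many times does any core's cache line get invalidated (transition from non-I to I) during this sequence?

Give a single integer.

Answer: 4

Derivation:
Op 1: C1 write [C1 write: invalidate none -> C1=M] -> [I,M] (invalidations this op: 0; running total: 0)
Op 2: C0 read [C0 read from I: others=['C1=M'] -> C0=S, others downsized to S] -> [S,S] (invalidations this op: 0; running total: 0)
Op 3: C1 write [C1 write: invalidate ['C0=S'] -> C1=M] -> [I,M] (invalidations this op: 1; running total: 1)
Op 4: C0 write [C0 write: invalidate ['C1=M'] -> C0=M] -> [M,I] (invalidations this op: 1; running total: 2)
Op 5: C1 write [C1 write: invalidate ['C0=M'] -> C1=M] -> [I,M] (invalidations this op: 1; running total: 3)
Op 6: C1 write [C1 write: already M (modified), no change] -> [I,M] (invalidations this op: 0; running total: 3)
Op 7: C0 write [C0 write: invalidate ['C1=M'] -> C0=M] -> [M,I] (invalidations this op: 1; running total: 4)
Op 8: C0 write [C0 write: already M (modified), no change] -> [M,I] (invalidations this op: 0; running total: 4)
Op 9: C0 write [C0 write: already M (modified), no change] -> [M,I] (invalidations this op: 0; running total: 4)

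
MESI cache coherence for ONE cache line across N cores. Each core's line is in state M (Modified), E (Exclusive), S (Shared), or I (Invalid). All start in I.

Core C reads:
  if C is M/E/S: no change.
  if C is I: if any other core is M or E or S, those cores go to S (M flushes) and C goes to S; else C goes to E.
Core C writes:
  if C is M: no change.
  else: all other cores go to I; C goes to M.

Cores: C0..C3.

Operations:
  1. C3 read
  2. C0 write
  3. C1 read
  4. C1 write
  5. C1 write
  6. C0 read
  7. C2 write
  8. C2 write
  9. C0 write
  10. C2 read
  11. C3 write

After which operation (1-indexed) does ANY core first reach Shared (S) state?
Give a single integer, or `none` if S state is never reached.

Answer: 3

Derivation:
Op 1: C3 read [C3 read from I: no other sharers -> C3=E (exclusive)] -> [I,I,I,E]
Op 2: C0 write [C0 write: invalidate ['C3=E'] -> C0=M] -> [M,I,I,I]
Op 3: C1 read [C1 read from I: others=['C0=M'] -> C1=S, others downsized to S] -> [S,S,I,I]
  -> First S state at op 3; remaining ops need not be traced.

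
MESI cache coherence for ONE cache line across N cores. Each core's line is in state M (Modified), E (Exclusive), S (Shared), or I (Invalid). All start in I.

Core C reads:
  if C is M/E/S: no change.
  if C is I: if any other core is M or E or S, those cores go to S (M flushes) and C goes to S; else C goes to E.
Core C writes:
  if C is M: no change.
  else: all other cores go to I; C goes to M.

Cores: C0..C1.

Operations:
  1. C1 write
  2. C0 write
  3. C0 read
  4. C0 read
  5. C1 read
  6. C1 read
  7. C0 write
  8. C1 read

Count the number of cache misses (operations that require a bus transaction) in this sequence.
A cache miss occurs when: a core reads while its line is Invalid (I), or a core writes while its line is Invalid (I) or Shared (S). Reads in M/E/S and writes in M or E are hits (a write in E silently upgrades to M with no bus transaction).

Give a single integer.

Answer: 5

Derivation:
Op 1: C1 write [C1 write: invalidate none -> C1=M] -> [I,M] [MISS #1: write from I]
Op 2: C0 write [C0 write: invalidate ['C1=M'] -> C0=M] -> [M,I] [MISS #2: write from I]
Op 3: C0 read [C0 read: already in M, no change] -> [M,I] [hit: read from M]
Op 4: C0 read [C0 read: already in M, no change] -> [M,I] [hit: read from M]
Op 5: C1 read [C1 read from I: others=['C0=M'] -> C1=S, others downsized to S] -> [S,S] [MISS #3: read from I]
Op 6: C1 read [C1 read: already in S, no change] -> [S,S] [hit: read from S]
Op 7: C0 write [C0 write: invalidate ['C1=S'] -> C0=M] -> [M,I] [MISS #4: write from S]
Op 8: C1 read [C1 read from I: others=['C0=M'] -> C1=S, others downsized to S] -> [S,S] [MISS #5: read from I]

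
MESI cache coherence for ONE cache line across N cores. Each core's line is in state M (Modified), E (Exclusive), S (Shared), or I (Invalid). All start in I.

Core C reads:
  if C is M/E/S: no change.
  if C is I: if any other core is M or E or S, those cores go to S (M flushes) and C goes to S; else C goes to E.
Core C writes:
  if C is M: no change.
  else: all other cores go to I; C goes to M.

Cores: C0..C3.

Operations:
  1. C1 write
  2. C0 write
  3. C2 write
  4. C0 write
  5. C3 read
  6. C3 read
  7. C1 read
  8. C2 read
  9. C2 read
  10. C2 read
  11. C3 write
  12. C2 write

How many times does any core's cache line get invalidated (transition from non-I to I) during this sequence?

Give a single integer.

Answer: 7

Derivation:
Op 1: C1 write [C1 write: invalidate none -> C1=M] -> [I,M,I,I] (invalidations this op: 0; running total: 0)
Op 2: C0 write [C0 write: invalidate ['C1=M'] -> C0=M] -> [M,I,I,I] (invalidations this op: 1; running total: 1)
Op 3: C2 write [C2 write: invalidate ['C0=M'] -> C2=M] -> [I,I,M,I] (invalidations this op: 1; running total: 2)
Op 4: C0 write [C0 write: invalidate ['C2=M'] -> C0=M] -> [M,I,I,I] (invalidations this op: 1; running total: 3)
Op 5: C3 read [C3 read from I: others=['C0=M'] -> C3=S, others downsized to S] -> [S,I,I,S] (invalidations this op: 0; running total: 3)
Op 6: C3 read [C3 read: already in S, no change] -> [S,I,I,S] (invalidations this op: 0; running total: 3)
Op 7: C1 read [C1 read from I: others=['C0=S', 'C3=S'] -> C1=S, others downsized to S] -> [S,S,I,S] (invalidations this op: 0; running total: 3)
Op 8: C2 read [C2 read from I: others=['C0=S', 'C1=S', 'C3=S'] -> C2=S, others downsized to S] -> [S,S,S,S] (invalidations this op: 0; running total: 3)
Op 9: C2 read [C2 read: already in S, no change] -> [S,S,S,S] (invalidations this op: 0; running total: 3)
Op 10: C2 read [C2 read: already in S, no change] -> [S,S,S,S] (invalidations this op: 0; running total: 3)
Op 11: C3 write [C3 write: invalidate ['C0=S', 'C1=S', 'C2=S'] -> C3=M] -> [I,I,I,M] (invalidations this op: 3; running total: 6)
Op 12: C2 write [C2 write: invalidate ['C3=M'] -> C2=M] -> [I,I,M,I] (invalidations this op: 1; running total: 7)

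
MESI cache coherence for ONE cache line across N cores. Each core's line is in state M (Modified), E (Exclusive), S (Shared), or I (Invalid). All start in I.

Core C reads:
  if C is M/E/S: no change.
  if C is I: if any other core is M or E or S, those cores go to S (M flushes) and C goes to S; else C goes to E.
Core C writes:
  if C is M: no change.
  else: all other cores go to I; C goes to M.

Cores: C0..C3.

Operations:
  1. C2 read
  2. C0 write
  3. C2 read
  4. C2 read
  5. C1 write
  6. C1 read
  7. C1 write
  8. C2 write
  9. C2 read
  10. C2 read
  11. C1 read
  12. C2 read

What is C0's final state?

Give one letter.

Op 1: C2 read [C2 read from I: no other sharers -> C2=E (exclusive)] -> [I,I,E,I]
Op 2: C0 write [C0 write: invalidate ['C2=E'] -> C0=M] -> [M,I,I,I]
Op 3: C2 read [C2 read from I: others=['C0=M'] -> C2=S, others downsized to S] -> [S,I,S,I]
Op 4: C2 read [C2 read: already in S, no change] -> [S,I,S,I]
Op 5: C1 write [C1 write: invalidate ['C0=S', 'C2=S'] -> C1=M] -> [I,M,I,I]
Op 6: C1 read [C1 read: already in M, no change] -> [I,M,I,I]
Op 7: C1 write [C1 write: already M (modified), no change] -> [I,M,I,I]
Op 8: C2 write [C2 write: invalidate ['C1=M'] -> C2=M] -> [I,I,M,I]
Op 9: C2 read [C2 read: already in M, no change] -> [I,I,M,I]
Op 10: C2 read [C2 read: already in M, no change] -> [I,I,M,I]
Op 11: C1 read [C1 read from I: others=['C2=M'] -> C1=S, others downsized to S] -> [I,S,S,I]
Op 12: C2 read [C2 read: already in S, no change] -> [I,S,S,I]

Answer: I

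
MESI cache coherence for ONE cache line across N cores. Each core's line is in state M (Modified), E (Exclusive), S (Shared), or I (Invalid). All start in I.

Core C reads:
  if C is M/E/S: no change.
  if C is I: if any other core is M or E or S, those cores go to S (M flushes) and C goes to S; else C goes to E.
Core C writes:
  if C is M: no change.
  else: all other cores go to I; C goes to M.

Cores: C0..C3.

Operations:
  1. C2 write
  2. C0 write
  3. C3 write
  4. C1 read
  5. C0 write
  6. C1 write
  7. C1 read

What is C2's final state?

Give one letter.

Answer: I

Derivation:
Op 1: C2 write [C2 write: invalidate none -> C2=M] -> [I,I,M,I]
Op 2: C0 write [C0 write: invalidate ['C2=M'] -> C0=M] -> [M,I,I,I]
Op 3: C3 write [C3 write: invalidate ['C0=M'] -> C3=M] -> [I,I,I,M]
Op 4: C1 read [C1 read from I: others=['C3=M'] -> C1=S, others downsized to S] -> [I,S,I,S]
Op 5: C0 write [C0 write: invalidate ['C1=S', 'C3=S'] -> C0=M] -> [M,I,I,I]
Op 6: C1 write [C1 write: invalidate ['C0=M'] -> C1=M] -> [I,M,I,I]
Op 7: C1 read [C1 read: already in M, no change] -> [I,M,I,I]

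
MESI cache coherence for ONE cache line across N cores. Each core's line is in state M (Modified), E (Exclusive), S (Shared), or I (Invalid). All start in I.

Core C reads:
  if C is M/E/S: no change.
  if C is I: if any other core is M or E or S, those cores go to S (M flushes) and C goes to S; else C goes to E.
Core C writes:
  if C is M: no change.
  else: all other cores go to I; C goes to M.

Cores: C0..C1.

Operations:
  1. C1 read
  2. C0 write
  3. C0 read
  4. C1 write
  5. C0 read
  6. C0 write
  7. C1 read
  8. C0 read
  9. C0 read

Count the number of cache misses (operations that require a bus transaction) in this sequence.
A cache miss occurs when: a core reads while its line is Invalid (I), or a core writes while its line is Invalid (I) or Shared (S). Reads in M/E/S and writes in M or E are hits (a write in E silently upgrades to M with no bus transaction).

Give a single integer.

Op 1: C1 read [C1 read from I: no other sharers -> C1=E (exclusive)] -> [I,E] [MISS #1: read from I]
Op 2: C0 write [C0 write: invalidate ['C1=E'] -> C0=M] -> [M,I] [MISS #2: write from I]
Op 3: C0 read [C0 read: already in M, no change] -> [M,I] [hit: read from M]
Op 4: C1 write [C1 write: invalidate ['C0=M'] -> C1=M] -> [I,M] [MISS #3: write from I]
Op 5: C0 read [C0 read from I: others=['C1=M'] -> C0=S, others downsized to S] -> [S,S] [MISS #4: read from I]
Op 6: C0 write [C0 write: invalidate ['C1=S'] -> C0=M] -> [M,I] [MISS #5: write from S]
Op 7: C1 read [C1 read from I: others=['C0=M'] -> C1=S, others downsized to S] -> [S,S] [MISS #6: read from I]
Op 8: C0 read [C0 read: already in S, no change] -> [S,S] [hit: read from S]
Op 9: C0 read [C0 read: already in S, no change] -> [S,S] [hit: read from S]

Answer: 6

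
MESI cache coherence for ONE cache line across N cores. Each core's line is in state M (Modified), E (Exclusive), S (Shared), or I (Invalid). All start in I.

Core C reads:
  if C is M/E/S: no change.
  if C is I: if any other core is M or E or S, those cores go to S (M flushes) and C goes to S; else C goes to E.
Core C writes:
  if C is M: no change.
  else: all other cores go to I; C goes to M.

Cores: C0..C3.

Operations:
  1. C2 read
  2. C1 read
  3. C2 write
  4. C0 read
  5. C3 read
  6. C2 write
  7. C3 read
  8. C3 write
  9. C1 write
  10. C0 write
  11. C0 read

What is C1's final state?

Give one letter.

Answer: I

Derivation:
Op 1: C2 read [C2 read from I: no other sharers -> C2=E (exclusive)] -> [I,I,E,I]
Op 2: C1 read [C1 read from I: others=['C2=E'] -> C1=S, others downsized to S] -> [I,S,S,I]
Op 3: C2 write [C2 write: invalidate ['C1=S'] -> C2=M] -> [I,I,M,I]
Op 4: C0 read [C0 read from I: others=['C2=M'] -> C0=S, others downsized to S] -> [S,I,S,I]
Op 5: C3 read [C3 read from I: others=['C0=S', 'C2=S'] -> C3=S, others downsized to S] -> [S,I,S,S]
Op 6: C2 write [C2 write: invalidate ['C0=S', 'C3=S'] -> C2=M] -> [I,I,M,I]
Op 7: C3 read [C3 read from I: others=['C2=M'] -> C3=S, others downsized to S] -> [I,I,S,S]
Op 8: C3 write [C3 write: invalidate ['C2=S'] -> C3=M] -> [I,I,I,M]
Op 9: C1 write [C1 write: invalidate ['C3=M'] -> C1=M] -> [I,M,I,I]
Op 10: C0 write [C0 write: invalidate ['C1=M'] -> C0=M] -> [M,I,I,I]
Op 11: C0 read [C0 read: already in M, no change] -> [M,I,I,I]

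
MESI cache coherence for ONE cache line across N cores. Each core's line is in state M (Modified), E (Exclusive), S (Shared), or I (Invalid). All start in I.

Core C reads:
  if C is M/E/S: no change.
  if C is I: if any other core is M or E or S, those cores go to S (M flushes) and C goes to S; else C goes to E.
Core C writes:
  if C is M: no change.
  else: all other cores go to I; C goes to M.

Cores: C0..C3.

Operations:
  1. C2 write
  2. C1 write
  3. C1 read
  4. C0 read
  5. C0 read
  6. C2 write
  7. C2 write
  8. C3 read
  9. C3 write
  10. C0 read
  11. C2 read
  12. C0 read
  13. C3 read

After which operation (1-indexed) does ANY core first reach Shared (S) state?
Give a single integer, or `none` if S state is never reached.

Answer: 4

Derivation:
Op 1: C2 write [C2 write: invalidate none -> C2=M] -> [I,I,M,I]
Op 2: C1 write [C1 write: invalidate ['C2=M'] -> C1=M] -> [I,M,I,I]
Op 3: C1 read [C1 read: already in M, no change] -> [I,M,I,I]
Op 4: C0 read [C0 read from I: others=['C1=M'] -> C0=S, others downsized to S] -> [S,S,I,I]
  -> First S state at op 4; remaining ops need not be traced.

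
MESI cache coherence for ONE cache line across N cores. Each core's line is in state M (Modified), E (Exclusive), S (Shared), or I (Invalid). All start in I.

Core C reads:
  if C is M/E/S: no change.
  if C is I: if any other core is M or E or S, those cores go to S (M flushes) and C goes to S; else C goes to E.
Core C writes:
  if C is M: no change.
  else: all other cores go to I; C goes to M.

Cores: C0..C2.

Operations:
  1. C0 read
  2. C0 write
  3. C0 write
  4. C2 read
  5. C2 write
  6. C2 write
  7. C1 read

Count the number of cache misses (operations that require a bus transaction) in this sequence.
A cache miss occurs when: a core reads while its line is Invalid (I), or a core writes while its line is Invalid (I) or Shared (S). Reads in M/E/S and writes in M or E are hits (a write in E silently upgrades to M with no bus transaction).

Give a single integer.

Answer: 4

Derivation:
Op 1: C0 read [C0 read from I: no other sharers -> C0=E (exclusive)] -> [E,I,I] [MISS #1: read from I]
Op 2: C0 write [C0 write: invalidate none -> C0=M] -> [M,I,I] [hit: write from E is a silent E->M upgrade, no bus transaction]
Op 3: C0 write [C0 write: already M (modified), no change] -> [M,I,I] [hit: write from M]
Op 4: C2 read [C2 read from I: others=['C0=M'] -> C2=S, others downsized to S] -> [S,I,S] [MISS #2: read from I]
Op 5: C2 write [C2 write: invalidate ['C0=S'] -> C2=M] -> [I,I,M] [MISS #3: write from S]
Op 6: C2 write [C2 write: already M (modified), no change] -> [I,I,M] [hit: write from M]
Op 7: C1 read [C1 read from I: others=['C2=M'] -> C1=S, others downsized to S] -> [I,S,S] [MISS #4: read from I]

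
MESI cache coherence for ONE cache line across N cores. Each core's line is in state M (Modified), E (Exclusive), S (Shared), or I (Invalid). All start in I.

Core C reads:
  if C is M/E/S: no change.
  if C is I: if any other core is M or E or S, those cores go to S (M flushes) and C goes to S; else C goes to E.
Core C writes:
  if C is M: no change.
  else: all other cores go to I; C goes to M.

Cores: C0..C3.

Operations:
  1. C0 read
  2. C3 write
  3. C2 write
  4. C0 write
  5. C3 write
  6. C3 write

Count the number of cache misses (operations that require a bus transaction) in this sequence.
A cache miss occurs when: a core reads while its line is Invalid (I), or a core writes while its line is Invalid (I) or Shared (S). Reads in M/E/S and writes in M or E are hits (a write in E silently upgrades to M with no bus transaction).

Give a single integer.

Answer: 5

Derivation:
Op 1: C0 read [C0 read from I: no other sharers -> C0=E (exclusive)] -> [E,I,I,I] [MISS #1: read from I]
Op 2: C3 write [C3 write: invalidate ['C0=E'] -> C3=M] -> [I,I,I,M] [MISS #2: write from I]
Op 3: C2 write [C2 write: invalidate ['C3=M'] -> C2=M] -> [I,I,M,I] [MISS #3: write from I]
Op 4: C0 write [C0 write: invalidate ['C2=M'] -> C0=M] -> [M,I,I,I] [MISS #4: write from I]
Op 5: C3 write [C3 write: invalidate ['C0=M'] -> C3=M] -> [I,I,I,M] [MISS #5: write from I]
Op 6: C3 write [C3 write: already M (modified), no change] -> [I,I,I,M] [hit: write from M]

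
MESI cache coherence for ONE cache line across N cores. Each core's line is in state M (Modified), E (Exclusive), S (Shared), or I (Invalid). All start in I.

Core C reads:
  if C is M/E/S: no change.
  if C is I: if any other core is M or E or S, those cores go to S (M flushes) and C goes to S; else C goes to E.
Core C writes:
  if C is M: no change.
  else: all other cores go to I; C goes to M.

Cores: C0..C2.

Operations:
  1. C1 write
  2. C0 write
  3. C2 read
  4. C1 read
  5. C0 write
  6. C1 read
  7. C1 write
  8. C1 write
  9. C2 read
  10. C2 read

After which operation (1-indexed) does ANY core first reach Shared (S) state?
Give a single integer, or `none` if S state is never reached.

Op 1: C1 write [C1 write: invalidate none -> C1=M] -> [I,M,I]
Op 2: C0 write [C0 write: invalidate ['C1=M'] -> C0=M] -> [M,I,I]
Op 3: C2 read [C2 read from I: others=['C0=M'] -> C2=S, others downsized to S] -> [S,I,S]
  -> First S state at op 3; remaining ops need not be traced.

Answer: 3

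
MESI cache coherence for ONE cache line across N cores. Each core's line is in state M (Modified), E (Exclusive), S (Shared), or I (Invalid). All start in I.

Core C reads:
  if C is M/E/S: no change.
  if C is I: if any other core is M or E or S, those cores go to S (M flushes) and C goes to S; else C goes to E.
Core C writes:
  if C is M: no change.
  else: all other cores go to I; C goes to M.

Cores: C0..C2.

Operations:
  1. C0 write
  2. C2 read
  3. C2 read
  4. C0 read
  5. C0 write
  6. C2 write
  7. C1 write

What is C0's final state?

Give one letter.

Answer: I

Derivation:
Op 1: C0 write [C0 write: invalidate none -> C0=M] -> [M,I,I]
Op 2: C2 read [C2 read from I: others=['C0=M'] -> C2=S, others downsized to S] -> [S,I,S]
Op 3: C2 read [C2 read: already in S, no change] -> [S,I,S]
Op 4: C0 read [C0 read: already in S, no change] -> [S,I,S]
Op 5: C0 write [C0 write: invalidate ['C2=S'] -> C0=M] -> [M,I,I]
Op 6: C2 write [C2 write: invalidate ['C0=M'] -> C2=M] -> [I,I,M]
Op 7: C1 write [C1 write: invalidate ['C2=M'] -> C1=M] -> [I,M,I]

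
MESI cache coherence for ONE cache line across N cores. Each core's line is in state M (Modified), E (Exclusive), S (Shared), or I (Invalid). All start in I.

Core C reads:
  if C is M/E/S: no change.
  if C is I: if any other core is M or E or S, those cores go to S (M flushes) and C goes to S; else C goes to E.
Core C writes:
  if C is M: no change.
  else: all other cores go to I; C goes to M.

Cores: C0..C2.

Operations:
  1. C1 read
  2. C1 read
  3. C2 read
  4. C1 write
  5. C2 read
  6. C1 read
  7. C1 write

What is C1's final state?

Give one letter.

Op 1: C1 read [C1 read from I: no other sharers -> C1=E (exclusive)] -> [I,E,I]
Op 2: C1 read [C1 read: already in E, no change] -> [I,E,I]
Op 3: C2 read [C2 read from I: others=['C1=E'] -> C2=S, others downsized to S] -> [I,S,S]
Op 4: C1 write [C1 write: invalidate ['C2=S'] -> C1=M] -> [I,M,I]
Op 5: C2 read [C2 read from I: others=['C1=M'] -> C2=S, others downsized to S] -> [I,S,S]
Op 6: C1 read [C1 read: already in S, no change] -> [I,S,S]
Op 7: C1 write [C1 write: invalidate ['C2=S'] -> C1=M] -> [I,M,I]

Answer: M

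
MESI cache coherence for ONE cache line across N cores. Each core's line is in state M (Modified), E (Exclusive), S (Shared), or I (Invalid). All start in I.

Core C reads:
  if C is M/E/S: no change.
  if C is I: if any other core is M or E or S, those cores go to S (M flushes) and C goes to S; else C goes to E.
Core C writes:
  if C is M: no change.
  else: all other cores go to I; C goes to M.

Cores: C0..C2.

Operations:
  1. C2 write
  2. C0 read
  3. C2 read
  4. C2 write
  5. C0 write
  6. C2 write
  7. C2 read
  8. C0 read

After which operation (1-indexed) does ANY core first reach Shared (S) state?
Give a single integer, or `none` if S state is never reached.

Op 1: C2 write [C2 write: invalidate none -> C2=M] -> [I,I,M]
Op 2: C0 read [C0 read from I: others=['C2=M'] -> C0=S, others downsized to S] -> [S,I,S]
  -> First S state at op 2; remaining ops need not be traced.

Answer: 2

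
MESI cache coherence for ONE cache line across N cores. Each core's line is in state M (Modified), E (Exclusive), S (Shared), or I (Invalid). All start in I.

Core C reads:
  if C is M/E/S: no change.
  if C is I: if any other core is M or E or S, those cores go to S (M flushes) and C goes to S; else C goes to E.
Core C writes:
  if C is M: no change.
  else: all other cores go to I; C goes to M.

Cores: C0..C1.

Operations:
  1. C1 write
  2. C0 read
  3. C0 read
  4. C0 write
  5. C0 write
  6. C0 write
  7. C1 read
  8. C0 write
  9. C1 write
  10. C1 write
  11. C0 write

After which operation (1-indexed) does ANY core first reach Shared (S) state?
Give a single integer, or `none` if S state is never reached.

Answer: 2

Derivation:
Op 1: C1 write [C1 write: invalidate none -> C1=M] -> [I,M]
Op 2: C0 read [C0 read from I: others=['C1=M'] -> C0=S, others downsized to S] -> [S,S]
  -> First S state at op 2; remaining ops need not be traced.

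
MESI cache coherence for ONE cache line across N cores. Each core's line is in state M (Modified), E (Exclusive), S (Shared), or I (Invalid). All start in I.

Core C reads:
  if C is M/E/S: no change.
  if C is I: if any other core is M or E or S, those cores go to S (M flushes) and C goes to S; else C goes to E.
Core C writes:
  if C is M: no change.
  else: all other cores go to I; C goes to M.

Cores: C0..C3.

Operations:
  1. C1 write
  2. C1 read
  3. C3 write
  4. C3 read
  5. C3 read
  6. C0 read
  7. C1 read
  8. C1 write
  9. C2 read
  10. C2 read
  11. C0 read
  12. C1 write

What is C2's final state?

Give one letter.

Op 1: C1 write [C1 write: invalidate none -> C1=M] -> [I,M,I,I]
Op 2: C1 read [C1 read: already in M, no change] -> [I,M,I,I]
Op 3: C3 write [C3 write: invalidate ['C1=M'] -> C3=M] -> [I,I,I,M]
Op 4: C3 read [C3 read: already in M, no change] -> [I,I,I,M]
Op 5: C3 read [C3 read: already in M, no change] -> [I,I,I,M]
Op 6: C0 read [C0 read from I: others=['C3=M'] -> C0=S, others downsized to S] -> [S,I,I,S]
Op 7: C1 read [C1 read from I: others=['C0=S', 'C3=S'] -> C1=S, others downsized to S] -> [S,S,I,S]
Op 8: C1 write [C1 write: invalidate ['C0=S', 'C3=S'] -> C1=M] -> [I,M,I,I]
Op 9: C2 read [C2 read from I: others=['C1=M'] -> C2=S, others downsized to S] -> [I,S,S,I]
Op 10: C2 read [C2 read: already in S, no change] -> [I,S,S,I]
Op 11: C0 read [C0 read from I: others=['C1=S', 'C2=S'] -> C0=S, others downsized to S] -> [S,S,S,I]
Op 12: C1 write [C1 write: invalidate ['C0=S', 'C2=S'] -> C1=M] -> [I,M,I,I]

Answer: I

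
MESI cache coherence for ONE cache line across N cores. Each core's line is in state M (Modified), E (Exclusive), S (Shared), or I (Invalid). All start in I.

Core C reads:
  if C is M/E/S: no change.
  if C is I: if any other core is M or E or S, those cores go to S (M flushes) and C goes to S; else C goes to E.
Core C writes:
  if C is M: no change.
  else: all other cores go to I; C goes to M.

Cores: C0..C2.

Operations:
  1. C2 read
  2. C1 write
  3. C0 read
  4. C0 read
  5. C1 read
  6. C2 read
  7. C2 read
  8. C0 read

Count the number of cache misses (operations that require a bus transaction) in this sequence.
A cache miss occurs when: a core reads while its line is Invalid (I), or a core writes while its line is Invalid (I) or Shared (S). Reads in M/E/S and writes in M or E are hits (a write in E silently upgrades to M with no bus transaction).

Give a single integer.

Op 1: C2 read [C2 read from I: no other sharers -> C2=E (exclusive)] -> [I,I,E] [MISS #1: read from I]
Op 2: C1 write [C1 write: invalidate ['C2=E'] -> C1=M] -> [I,M,I] [MISS #2: write from I]
Op 3: C0 read [C0 read from I: others=['C1=M'] -> C0=S, others downsized to S] -> [S,S,I] [MISS #3: read from I]
Op 4: C0 read [C0 read: already in S, no change] -> [S,S,I] [hit: read from S]
Op 5: C1 read [C1 read: already in S, no change] -> [S,S,I] [hit: read from S]
Op 6: C2 read [C2 read from I: others=['C0=S', 'C1=S'] -> C2=S, others downsized to S] -> [S,S,S] [MISS #4: read from I]
Op 7: C2 read [C2 read: already in S, no change] -> [S,S,S] [hit: read from S]
Op 8: C0 read [C0 read: already in S, no change] -> [S,S,S] [hit: read from S]

Answer: 4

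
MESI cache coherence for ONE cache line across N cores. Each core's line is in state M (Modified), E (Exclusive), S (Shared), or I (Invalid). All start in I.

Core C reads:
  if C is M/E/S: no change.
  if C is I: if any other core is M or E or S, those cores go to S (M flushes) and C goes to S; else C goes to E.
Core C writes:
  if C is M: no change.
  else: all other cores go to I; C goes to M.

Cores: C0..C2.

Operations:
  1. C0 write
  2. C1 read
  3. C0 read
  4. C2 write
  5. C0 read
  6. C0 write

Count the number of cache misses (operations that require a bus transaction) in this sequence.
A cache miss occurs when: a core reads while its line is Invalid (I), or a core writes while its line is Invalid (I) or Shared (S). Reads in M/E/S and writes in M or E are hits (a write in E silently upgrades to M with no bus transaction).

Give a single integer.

Answer: 5

Derivation:
Op 1: C0 write [C0 write: invalidate none -> C0=M] -> [M,I,I] [MISS #1: write from I]
Op 2: C1 read [C1 read from I: others=['C0=M'] -> C1=S, others downsized to S] -> [S,S,I] [MISS #2: read from I]
Op 3: C0 read [C0 read: already in S, no change] -> [S,S,I] [hit: read from S]
Op 4: C2 write [C2 write: invalidate ['C0=S', 'C1=S'] -> C2=M] -> [I,I,M] [MISS #3: write from I]
Op 5: C0 read [C0 read from I: others=['C2=M'] -> C0=S, others downsized to S] -> [S,I,S] [MISS #4: read from I]
Op 6: C0 write [C0 write: invalidate ['C2=S'] -> C0=M] -> [M,I,I] [MISS #5: write from S]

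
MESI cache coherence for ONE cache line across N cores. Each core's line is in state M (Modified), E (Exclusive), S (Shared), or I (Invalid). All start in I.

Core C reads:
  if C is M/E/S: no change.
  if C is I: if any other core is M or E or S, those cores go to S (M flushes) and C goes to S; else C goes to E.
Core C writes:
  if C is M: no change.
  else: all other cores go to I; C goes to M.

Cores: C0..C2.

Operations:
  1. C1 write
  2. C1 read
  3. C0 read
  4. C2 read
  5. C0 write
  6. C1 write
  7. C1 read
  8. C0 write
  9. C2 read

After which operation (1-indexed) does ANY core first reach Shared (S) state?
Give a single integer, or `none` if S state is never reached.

Op 1: C1 write [C1 write: invalidate none -> C1=M] -> [I,M,I]
Op 2: C1 read [C1 read: already in M, no change] -> [I,M,I]
Op 3: C0 read [C0 read from I: others=['C1=M'] -> C0=S, others downsized to S] -> [S,S,I]
  -> First S state at op 3; remaining ops need not be traced.

Answer: 3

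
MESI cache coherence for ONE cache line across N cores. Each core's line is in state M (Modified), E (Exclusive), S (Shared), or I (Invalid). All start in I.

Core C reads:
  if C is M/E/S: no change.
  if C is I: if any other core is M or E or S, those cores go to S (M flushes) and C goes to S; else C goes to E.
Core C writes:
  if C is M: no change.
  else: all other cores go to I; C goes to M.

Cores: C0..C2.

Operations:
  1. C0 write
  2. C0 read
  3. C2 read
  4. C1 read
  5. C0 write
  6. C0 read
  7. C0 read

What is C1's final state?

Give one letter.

Answer: I

Derivation:
Op 1: C0 write [C0 write: invalidate none -> C0=M] -> [M,I,I]
Op 2: C0 read [C0 read: already in M, no change] -> [M,I,I]
Op 3: C2 read [C2 read from I: others=['C0=M'] -> C2=S, others downsized to S] -> [S,I,S]
Op 4: C1 read [C1 read from I: others=['C0=S', 'C2=S'] -> C1=S, others downsized to S] -> [S,S,S]
Op 5: C0 write [C0 write: invalidate ['C1=S', 'C2=S'] -> C0=M] -> [M,I,I]
Op 6: C0 read [C0 read: already in M, no change] -> [M,I,I]
Op 7: C0 read [C0 read: already in M, no change] -> [M,I,I]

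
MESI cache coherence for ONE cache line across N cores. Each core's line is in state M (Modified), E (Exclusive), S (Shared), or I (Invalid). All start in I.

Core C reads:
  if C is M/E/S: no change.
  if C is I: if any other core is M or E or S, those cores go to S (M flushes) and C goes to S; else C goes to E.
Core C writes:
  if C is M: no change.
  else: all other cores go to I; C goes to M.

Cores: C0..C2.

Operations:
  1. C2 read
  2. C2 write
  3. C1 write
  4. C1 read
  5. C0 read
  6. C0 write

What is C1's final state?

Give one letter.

Answer: I

Derivation:
Op 1: C2 read [C2 read from I: no other sharers -> C2=E (exclusive)] -> [I,I,E]
Op 2: C2 write [C2 write: invalidate none -> C2=M] -> [I,I,M]
Op 3: C1 write [C1 write: invalidate ['C2=M'] -> C1=M] -> [I,M,I]
Op 4: C1 read [C1 read: already in M, no change] -> [I,M,I]
Op 5: C0 read [C0 read from I: others=['C1=M'] -> C0=S, others downsized to S] -> [S,S,I]
Op 6: C0 write [C0 write: invalidate ['C1=S'] -> C0=M] -> [M,I,I]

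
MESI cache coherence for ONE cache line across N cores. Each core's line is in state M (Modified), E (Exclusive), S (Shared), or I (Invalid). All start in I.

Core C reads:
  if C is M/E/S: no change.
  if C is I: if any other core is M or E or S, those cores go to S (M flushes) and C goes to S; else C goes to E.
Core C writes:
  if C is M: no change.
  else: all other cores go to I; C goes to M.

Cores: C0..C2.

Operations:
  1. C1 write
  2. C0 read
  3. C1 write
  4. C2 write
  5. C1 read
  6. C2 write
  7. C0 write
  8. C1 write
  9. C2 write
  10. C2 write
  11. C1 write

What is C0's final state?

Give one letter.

Op 1: C1 write [C1 write: invalidate none -> C1=M] -> [I,M,I]
Op 2: C0 read [C0 read from I: others=['C1=M'] -> C0=S, others downsized to S] -> [S,S,I]
Op 3: C1 write [C1 write: invalidate ['C0=S'] -> C1=M] -> [I,M,I]
Op 4: C2 write [C2 write: invalidate ['C1=M'] -> C2=M] -> [I,I,M]
Op 5: C1 read [C1 read from I: others=['C2=M'] -> C1=S, others downsized to S] -> [I,S,S]
Op 6: C2 write [C2 write: invalidate ['C1=S'] -> C2=M] -> [I,I,M]
Op 7: C0 write [C0 write: invalidate ['C2=M'] -> C0=M] -> [M,I,I]
Op 8: C1 write [C1 write: invalidate ['C0=M'] -> C1=M] -> [I,M,I]
Op 9: C2 write [C2 write: invalidate ['C1=M'] -> C2=M] -> [I,I,M]
Op 10: C2 write [C2 write: already M (modified), no change] -> [I,I,M]
Op 11: C1 write [C1 write: invalidate ['C2=M'] -> C1=M] -> [I,M,I]

Answer: I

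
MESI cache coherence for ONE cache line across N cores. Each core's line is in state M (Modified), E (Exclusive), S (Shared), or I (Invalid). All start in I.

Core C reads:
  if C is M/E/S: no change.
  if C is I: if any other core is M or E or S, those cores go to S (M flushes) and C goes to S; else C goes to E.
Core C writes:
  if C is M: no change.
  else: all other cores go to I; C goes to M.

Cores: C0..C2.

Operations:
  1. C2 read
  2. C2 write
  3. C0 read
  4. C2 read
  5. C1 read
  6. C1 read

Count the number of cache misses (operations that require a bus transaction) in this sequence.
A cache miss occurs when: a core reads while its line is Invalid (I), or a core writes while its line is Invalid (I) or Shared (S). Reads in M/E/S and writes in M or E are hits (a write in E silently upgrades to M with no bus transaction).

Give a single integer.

Op 1: C2 read [C2 read from I: no other sharers -> C2=E (exclusive)] -> [I,I,E] [MISS #1: read from I]
Op 2: C2 write [C2 write: invalidate none -> C2=M] -> [I,I,M] [hit: write from E is a silent E->M upgrade, no bus transaction]
Op 3: C0 read [C0 read from I: others=['C2=M'] -> C0=S, others downsized to S] -> [S,I,S] [MISS #2: read from I]
Op 4: C2 read [C2 read: already in S, no change] -> [S,I,S] [hit: read from S]
Op 5: C1 read [C1 read from I: others=['C0=S', 'C2=S'] -> C1=S, others downsized to S] -> [S,S,S] [MISS #3: read from I]
Op 6: C1 read [C1 read: already in S, no change] -> [S,S,S] [hit: read from S]

Answer: 3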